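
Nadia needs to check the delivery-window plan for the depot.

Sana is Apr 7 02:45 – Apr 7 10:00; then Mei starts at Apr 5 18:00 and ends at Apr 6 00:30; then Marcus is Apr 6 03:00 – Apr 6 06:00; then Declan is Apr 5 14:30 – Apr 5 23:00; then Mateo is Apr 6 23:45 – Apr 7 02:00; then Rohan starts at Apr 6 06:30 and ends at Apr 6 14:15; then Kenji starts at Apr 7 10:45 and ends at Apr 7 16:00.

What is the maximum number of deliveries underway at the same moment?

Walk through starts and ends in time order (an end at T is processed before a start at T):
Apr 5 14:30 start Declan → 1
Apr 5 18:00 start Mei → 2
Apr 5 23:00 end Declan → 1
Apr 6 00:30 end Mei → 0
Apr 6 03:00 start Marcus → 1
Apr 6 06:00 end Marcus → 0
Apr 6 06:30 start Rohan → 1
Apr 6 14:15 end Rohan → 0
Apr 6 23:45 start Mateo → 1
Apr 7 02:00 end Mateo → 0
Apr 7 02:45 start Sana → 1
Apr 7 10:00 end Sana → 0
Apr 7 10:45 start Kenji → 1
Apr 7 16:00 end Kenji → 0
Peak is 2, at Apr 5 18:00 (Declan, Mei).

2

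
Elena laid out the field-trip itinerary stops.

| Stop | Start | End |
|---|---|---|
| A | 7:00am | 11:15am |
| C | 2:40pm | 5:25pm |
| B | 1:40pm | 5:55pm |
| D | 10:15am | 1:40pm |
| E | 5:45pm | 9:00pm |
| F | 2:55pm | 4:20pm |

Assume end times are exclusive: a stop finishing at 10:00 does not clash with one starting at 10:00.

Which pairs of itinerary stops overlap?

Two intervals overlap when each starts before the other ends.
Sorted by start: A, D, B, C, F, E.
D starts before A ends → A and D overlap.
B starts after A ends, so A has no further overlaps.
B starts exactly when D ends (back-to-back, no overlap), so D has no further overlaps.
C starts before B ends → B and C overlap.
F starts before B ends → B and F overlap.
E starts before B ends → B and E overlap.
F starts before C ends → C and F overlap.
E starts after C ends.
E starts after F ends.

A & D, B & C, B & E, B & F, C & F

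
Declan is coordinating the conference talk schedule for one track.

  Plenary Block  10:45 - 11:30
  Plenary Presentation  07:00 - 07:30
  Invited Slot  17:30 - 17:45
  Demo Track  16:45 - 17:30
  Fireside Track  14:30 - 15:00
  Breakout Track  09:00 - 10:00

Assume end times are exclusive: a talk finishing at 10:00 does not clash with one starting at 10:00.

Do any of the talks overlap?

No

Sorted by start: Plenary Presentation, Breakout Track, Plenary Block, Fireside Track, Demo Track, Invited Slot.
Breakout Track starts after Plenary Presentation ends, so Plenary Presentation has no further overlaps.
Plenary Block starts after Breakout Track ends, so Breakout Track has no further overlaps.
Fireside Track starts after Plenary Block ends, so Plenary Block has no further overlaps.
Demo Track starts after Fireside Track ends, so Fireside Track has no further overlaps.
Invited Slot starts exactly when Demo Track ends (back-to-back, no overlap).
Every pair is clear; the schedule has no overlaps.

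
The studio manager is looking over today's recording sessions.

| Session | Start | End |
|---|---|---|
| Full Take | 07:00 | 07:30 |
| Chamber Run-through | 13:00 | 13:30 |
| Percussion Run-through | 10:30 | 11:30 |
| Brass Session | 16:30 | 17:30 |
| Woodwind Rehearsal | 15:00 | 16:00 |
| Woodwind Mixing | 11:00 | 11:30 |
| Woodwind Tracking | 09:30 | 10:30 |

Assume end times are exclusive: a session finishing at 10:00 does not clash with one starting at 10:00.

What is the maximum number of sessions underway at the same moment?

2

Sweep the timeline, counting +1 at each start and −1 at each end (ends before starts at a tie):
07:00 start Full Take → 1
07:30 end Full Take → 0
09:30 start Woodwind Tracking → 1
10:30 end Woodwind Tracking → 0
10:30 start Percussion Run-through → 1
11:00 start Woodwind Mixing → 2
11:30 end Percussion Run-through → 1
11:30 end Woodwind Mixing → 0
13:00 start Chamber Run-through → 1
13:30 end Chamber Run-through → 0
15:00 start Woodwind Rehearsal → 1
16:00 end Woodwind Rehearsal → 0
16:30 start Brass Session → 1
17:30 end Brass Session → 0
Peak is 2, at 11:00 (Percussion Run-through, Woodwind Mixing).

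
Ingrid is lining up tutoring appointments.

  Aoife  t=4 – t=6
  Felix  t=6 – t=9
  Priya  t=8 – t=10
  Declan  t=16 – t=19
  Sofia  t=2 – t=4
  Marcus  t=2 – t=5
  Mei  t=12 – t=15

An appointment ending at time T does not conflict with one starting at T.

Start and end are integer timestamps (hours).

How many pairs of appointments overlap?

3

Two intervals overlap when each starts before the other ends.
Sorted by start: Marcus, Sofia, Aoife, Felix, Priya, Mei, Declan.
Sofia starts before Marcus ends → Marcus and Sofia overlap.
Aoife starts before Marcus ends → Marcus and Aoife overlap.
Felix starts after Marcus ends — done with Marcus.
Aoife starts exactly when Sofia ends (back-to-back, no overlap) — done with Sofia.
Felix starts exactly when Aoife ends (back-to-back, no overlap) — done with Aoife.
Priya starts before Felix ends → Felix and Priya overlap.
Mei starts after Felix ends — done with Felix.
Mei starts after Priya ends — done with Priya.
Declan starts after Mei ends.
Overlapping pairs: Aoife & Marcus, Felix & Priya, Marcus & Sofia — 3 in total.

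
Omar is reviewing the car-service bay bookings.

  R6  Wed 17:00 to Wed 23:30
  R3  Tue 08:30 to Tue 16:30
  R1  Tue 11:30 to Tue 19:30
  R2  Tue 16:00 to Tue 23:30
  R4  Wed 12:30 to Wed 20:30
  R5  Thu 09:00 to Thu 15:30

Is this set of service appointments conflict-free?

No

Sorted by start: R3, R1, R2, R4, R6, R5.
R1 starts before R3 ends → R3 and R1 overlap.
That's a conflict, so the schedule is not conflict-free.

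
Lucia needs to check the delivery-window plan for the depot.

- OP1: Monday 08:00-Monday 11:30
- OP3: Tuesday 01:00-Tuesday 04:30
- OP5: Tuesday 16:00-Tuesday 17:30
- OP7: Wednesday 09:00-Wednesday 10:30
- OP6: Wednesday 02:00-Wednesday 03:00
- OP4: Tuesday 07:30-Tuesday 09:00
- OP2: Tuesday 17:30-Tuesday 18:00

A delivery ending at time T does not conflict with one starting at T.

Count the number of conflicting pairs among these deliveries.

0

Check each pair: they overlap iff neither finishes before the other starts.
Sorted by start: OP1, OP3, OP4, OP5, OP2, OP6, OP7.
OP3 starts after OP1 ends — done with OP1.
OP4 starts after OP3 ends — done with OP3.
OP5 starts after OP4 ends — done with OP4.
OP2 starts exactly when OP5 ends (back-to-back, no overlap) — done with OP5.
OP6 starts after OP2 ends — done with OP2.
OP7 starts after OP6 ends.
No pair overlaps.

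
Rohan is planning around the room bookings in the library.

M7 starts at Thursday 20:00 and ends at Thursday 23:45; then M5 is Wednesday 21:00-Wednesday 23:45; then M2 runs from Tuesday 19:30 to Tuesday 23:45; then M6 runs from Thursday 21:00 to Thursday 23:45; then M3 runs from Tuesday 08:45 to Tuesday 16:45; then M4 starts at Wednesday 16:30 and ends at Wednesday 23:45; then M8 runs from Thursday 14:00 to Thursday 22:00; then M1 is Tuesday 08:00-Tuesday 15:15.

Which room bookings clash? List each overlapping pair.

Two intervals overlap when each starts before the other ends.
Sorted by start: M1, M3, M2, M4, M5, M8, M7, M6.
M3 starts before M1 ends → M1 and M3 overlap.
M2 starts after M1 ends — done with M1.
M2 starts after M3 ends — done with M3.
M4 starts after M2 ends — done with M2.
M5 starts before M4 ends → M4 and M5 overlap.
M8 starts after M4 ends — done with M4.
M8 starts after M5 ends — done with M5.
M7 starts before M8 ends → M8 and M7 overlap.
M6 starts before M8 ends → M8 and M6 overlap.
M6 starts before M7 ends → M7 and M6 overlap.

M1 & M3, M4 & M5, M6 & M7, M6 & M8, M7 & M8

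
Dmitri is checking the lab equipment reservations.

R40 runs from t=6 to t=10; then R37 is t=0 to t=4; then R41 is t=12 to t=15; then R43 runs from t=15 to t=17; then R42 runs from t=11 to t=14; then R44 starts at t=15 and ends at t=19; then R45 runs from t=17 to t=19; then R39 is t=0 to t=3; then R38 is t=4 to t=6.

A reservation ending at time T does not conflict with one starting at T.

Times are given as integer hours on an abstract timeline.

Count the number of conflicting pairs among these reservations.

4

Check each pair: they overlap iff neither finishes before the other starts.
Sorted by start: R37, R39, R38, R40, R42, R41, R43, R44, R45.
R39 starts before R37 ends → R37 and R39 overlap.
R38 starts exactly when R37 ends (back-to-back, no overlap); R37 is clear from here.
R38 starts after R39 ends; R39 is clear from here.
R40 starts exactly when R38 ends (back-to-back, no overlap); R38 is clear from here.
R42 starts after R40 ends; R40 is clear from here.
R41 starts before R42 ends → R42 and R41 overlap.
R43 starts after R42 ends; R42 is clear from here.
R43 starts exactly when R41 ends (back-to-back, no overlap); R41 is clear from here.
R44 starts before R43 ends → R43 and R44 overlap.
R45 starts exactly when R43 ends (back-to-back, no overlap).
R45 starts before R44 ends → R44 and R45 overlap.
Overlapping pairs: R37 & R39, R41 & R42, R43 & R44, R44 & R45 — 4 in total.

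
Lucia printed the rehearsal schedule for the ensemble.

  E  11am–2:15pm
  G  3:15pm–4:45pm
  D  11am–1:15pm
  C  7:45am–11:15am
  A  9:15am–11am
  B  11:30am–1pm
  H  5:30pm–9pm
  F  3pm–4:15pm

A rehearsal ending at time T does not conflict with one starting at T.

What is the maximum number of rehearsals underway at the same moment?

Sweep the timeline, counting +1 at each start and −1 at each end (ends before starts at a tie):
7:45am start C → 1
9:15am start A → 2
11am end A → 1
11am start D → 2
11am start E → 3
11:15am end C → 2
11:30am start B → 3
1pm end B → 2
1:15pm end D → 1
2:15pm end E → 0
3pm start F → 1
3:15pm start G → 2
4:15pm end F → 1
4:45pm end G → 0
5:30pm start H → 1
9pm end H → 0
Peak is 3, at 11am (C, D, E).

3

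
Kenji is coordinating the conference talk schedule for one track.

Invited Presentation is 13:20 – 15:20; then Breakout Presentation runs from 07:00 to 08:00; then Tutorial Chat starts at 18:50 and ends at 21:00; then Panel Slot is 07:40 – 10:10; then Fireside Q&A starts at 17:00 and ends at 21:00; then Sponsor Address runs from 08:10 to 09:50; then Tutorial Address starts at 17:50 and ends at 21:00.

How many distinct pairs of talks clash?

5

Check each pair: they overlap iff neither finishes before the other starts.
Sorted by start: Breakout Presentation, Panel Slot, Sponsor Address, Invited Presentation, Fireside Q&A, Tutorial Address, Tutorial Chat.
Panel Slot starts before Breakout Presentation ends → Breakout Presentation and Panel Slot overlap.
Sponsor Address starts after Breakout Presentation ends — done with Breakout Presentation.
Sponsor Address starts before Panel Slot ends → Panel Slot and Sponsor Address overlap.
Invited Presentation starts after Panel Slot ends — done with Panel Slot.
Invited Presentation starts after Sponsor Address ends — done with Sponsor Address.
Fireside Q&A starts after Invited Presentation ends — done with Invited Presentation.
Tutorial Address starts before Fireside Q&A ends → Fireside Q&A and Tutorial Address overlap.
Tutorial Chat starts before Fireside Q&A ends → Fireside Q&A and Tutorial Chat overlap.
Tutorial Chat starts before Tutorial Address ends → Tutorial Address and Tutorial Chat overlap.
Overlapping pairs: Breakout Presentation & Panel Slot, Fireside Q&A & Tutorial Address, Fireside Q&A & Tutorial Chat, Panel Slot & Sponsor Address, Tutorial Address & Tutorial Chat — 5 in total.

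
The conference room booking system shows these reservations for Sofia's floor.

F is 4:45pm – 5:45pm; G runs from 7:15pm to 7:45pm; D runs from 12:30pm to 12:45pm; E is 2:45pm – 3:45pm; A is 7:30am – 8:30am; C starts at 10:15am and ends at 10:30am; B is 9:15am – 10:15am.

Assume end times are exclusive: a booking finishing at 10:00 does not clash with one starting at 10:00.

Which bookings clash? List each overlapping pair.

no conflicts

Sorted by start: A, B, C, D, E, F, G.
B starts after A ends; A is clear from here.
C starts exactly when B ends (back-to-back, no overlap); B is clear from here.
D starts after C ends; C is clear from here.
E starts after D ends; D is clear from here.
F starts after E ends; E is clear from here.
G starts after F ends.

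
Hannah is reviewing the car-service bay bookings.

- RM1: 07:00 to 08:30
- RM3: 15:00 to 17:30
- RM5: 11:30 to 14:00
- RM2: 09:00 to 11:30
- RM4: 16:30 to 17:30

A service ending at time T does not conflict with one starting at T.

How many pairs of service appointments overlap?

Sorted by start: RM1, RM2, RM5, RM3, RM4.
RM2 starts after RM1 ends, so RM1 has no further overlaps.
RM5 starts exactly when RM2 ends (back-to-back, no overlap), so RM2 has no further overlaps.
RM3 starts after RM5 ends, so RM5 has no further overlaps.
RM4 starts before RM3 ends → RM3 and RM4 overlap.
Overlapping pairs: RM3 & RM4 — 1 in total.

1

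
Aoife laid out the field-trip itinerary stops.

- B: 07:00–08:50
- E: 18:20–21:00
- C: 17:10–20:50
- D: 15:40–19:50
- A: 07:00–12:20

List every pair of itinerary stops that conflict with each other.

A & B, C & D, C & E, D & E

Sorted by start: A, B, D, C, E.
B starts before A ends → A and B overlap.
D starts after A ends; A is clear from here.
D starts after B ends; B is clear from here.
C starts before D ends → D and C overlap.
E starts before D ends → D and E overlap.
E starts before C ends → C and E overlap.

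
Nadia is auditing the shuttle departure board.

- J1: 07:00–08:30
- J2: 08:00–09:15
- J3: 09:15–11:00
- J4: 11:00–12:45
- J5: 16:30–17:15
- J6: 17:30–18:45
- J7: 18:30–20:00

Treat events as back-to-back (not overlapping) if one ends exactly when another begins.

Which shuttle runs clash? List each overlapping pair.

J1 & J2, J6 & J7

Check each pair: they overlap iff neither finishes before the other starts.
Sorted by start: J1, J2, J3, J4, J5, J6, J7.
J2 starts before J1 ends → J1 and J2 overlap.
J3 starts after J1 ends — done with J1.
J3 starts exactly when J2 ends (back-to-back, no overlap) — done with J2.
J4 starts exactly when J3 ends (back-to-back, no overlap) — done with J3.
J5 starts after J4 ends — done with J4.
J6 starts after J5 ends — done with J5.
J7 starts before J6 ends → J6 and J7 overlap.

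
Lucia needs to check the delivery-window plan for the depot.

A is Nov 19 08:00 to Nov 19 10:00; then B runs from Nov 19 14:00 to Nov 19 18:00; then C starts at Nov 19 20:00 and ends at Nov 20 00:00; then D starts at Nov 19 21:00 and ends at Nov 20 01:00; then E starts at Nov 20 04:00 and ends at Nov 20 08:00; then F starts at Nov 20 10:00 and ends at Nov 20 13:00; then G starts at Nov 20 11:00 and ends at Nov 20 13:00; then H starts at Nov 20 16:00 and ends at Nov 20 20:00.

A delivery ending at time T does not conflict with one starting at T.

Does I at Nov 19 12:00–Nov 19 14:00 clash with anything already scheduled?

No — it doesn't clash with anything

A: ends Nov 19 10:00 at or before I starts Nov 19 12:00 → clear.
B: starts Nov 19 14:00 at or after I ends Nov 19 14:00 → clear.
C: starts Nov 19 20:00 at or after I ends Nov 19 14:00 → clear.
D: starts Nov 19 21:00 at or after I ends Nov 19 14:00 → clear.
E: starts Nov 20 04:00 at or after I ends Nov 19 14:00 → clear.
F: starts Nov 20 10:00 at or after I ends Nov 19 14:00 → clear.
G: starts Nov 20 11:00 at or after I ends Nov 19 14:00 → clear.
H: starts Nov 20 16:00 at or after I ends Nov 19 14:00 → clear.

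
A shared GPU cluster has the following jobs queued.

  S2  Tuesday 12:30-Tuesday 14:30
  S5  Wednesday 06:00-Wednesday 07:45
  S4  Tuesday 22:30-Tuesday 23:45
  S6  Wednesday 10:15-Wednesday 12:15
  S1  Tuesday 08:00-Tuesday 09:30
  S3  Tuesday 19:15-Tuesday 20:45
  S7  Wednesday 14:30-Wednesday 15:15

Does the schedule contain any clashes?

No

Sorted by start: S1, S2, S3, S4, S5, S6, S7.
S2 starts after S1 ends, so nothing later overlaps S1 either.
S3 starts after S2 ends, so nothing later overlaps S2 either.
S4 starts after S3 ends, so nothing later overlaps S3 either.
S5 starts after S4 ends, so nothing later overlaps S4 either.
S6 starts after S5 ends, so nothing later overlaps S5 either.
S7 starts after S6 ends.
Every pair is clear; the schedule has no overlaps.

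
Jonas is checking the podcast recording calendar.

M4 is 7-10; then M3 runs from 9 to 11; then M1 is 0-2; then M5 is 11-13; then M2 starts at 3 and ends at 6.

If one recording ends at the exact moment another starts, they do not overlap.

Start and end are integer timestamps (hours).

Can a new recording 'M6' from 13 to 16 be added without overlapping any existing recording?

M1: ends 2 at or before M6 starts 13 → clear.
M2: ends 6 at or before M6 starts 13 → clear.
M4: ends 10 at or before M6 starts 13 → clear.
M3: ends 11 at or before M6 starts 13 → clear.
M5: ends 13 at or before M6 starts 13 → clear.

Yes — the slot is free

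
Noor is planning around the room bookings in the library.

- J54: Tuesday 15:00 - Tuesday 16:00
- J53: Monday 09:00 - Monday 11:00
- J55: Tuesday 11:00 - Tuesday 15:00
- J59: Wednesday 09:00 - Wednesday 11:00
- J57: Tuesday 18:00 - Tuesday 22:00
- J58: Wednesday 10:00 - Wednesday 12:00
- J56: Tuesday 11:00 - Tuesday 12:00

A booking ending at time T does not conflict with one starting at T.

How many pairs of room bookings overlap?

2

Check each pair: they overlap iff neither finishes before the other starts.
Sorted by start: J53, J55, J56, J54, J57, J59, J58.
J55 starts after J53 ends — done with J53.
J56 starts before J55 ends → J55 and J56 overlap.
J54 starts exactly when J55 ends (back-to-back, no overlap) — done with J55.
J54 starts after J56 ends — done with J56.
J57 starts after J54 ends — done with J54.
J59 starts after J57 ends — done with J57.
J58 starts before J59 ends → J59 and J58 overlap.
Overlapping pairs: J55 & J56, J58 & J59 — 2 in total.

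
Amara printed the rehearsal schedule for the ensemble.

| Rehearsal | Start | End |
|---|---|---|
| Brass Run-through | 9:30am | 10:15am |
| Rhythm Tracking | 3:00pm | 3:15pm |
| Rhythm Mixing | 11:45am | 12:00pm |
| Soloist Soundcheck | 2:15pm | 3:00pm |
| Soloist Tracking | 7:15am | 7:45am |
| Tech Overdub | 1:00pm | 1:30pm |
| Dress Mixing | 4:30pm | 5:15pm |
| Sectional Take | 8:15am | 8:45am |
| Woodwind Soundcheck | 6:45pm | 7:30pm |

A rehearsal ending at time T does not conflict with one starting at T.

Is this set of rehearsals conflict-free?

Yes

Sorted by start: Soloist Tracking, Sectional Take, Brass Run-through, Rhythm Mixing, Tech Overdub, Soloist Soundcheck, Rhythm Tracking, Dress Mixing, Woodwind Soundcheck.
Sectional Take starts after Soloist Tracking ends, so nothing later overlaps Soloist Tracking either.
Brass Run-through starts after Sectional Take ends, so nothing later overlaps Sectional Take either.
Rhythm Mixing starts after Brass Run-through ends, so nothing later overlaps Brass Run-through either.
Tech Overdub starts after Rhythm Mixing ends, so nothing later overlaps Rhythm Mixing either.
Soloist Soundcheck starts after Tech Overdub ends, so nothing later overlaps Tech Overdub either.
Rhythm Tracking starts exactly when Soloist Soundcheck ends (back-to-back, no overlap), so nothing later overlaps Soloist Soundcheck either.
Dress Mixing starts after Rhythm Tracking ends, so nothing later overlaps Rhythm Tracking either.
Woodwind Soundcheck starts after Dress Mixing ends.
Every pair is clear; the schedule has no overlaps.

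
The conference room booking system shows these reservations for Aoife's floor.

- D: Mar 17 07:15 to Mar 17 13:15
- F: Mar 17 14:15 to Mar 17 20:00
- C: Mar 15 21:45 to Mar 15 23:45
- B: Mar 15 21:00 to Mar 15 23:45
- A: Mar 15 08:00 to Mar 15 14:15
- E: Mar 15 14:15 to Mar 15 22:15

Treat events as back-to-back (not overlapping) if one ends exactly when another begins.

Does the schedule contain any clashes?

Yes

Sorted by start: A, E, B, C, D, F.
E starts exactly when A ends (back-to-back, no overlap) — done with A.
B starts before E ends → E and B overlap.
That's a conflict, so the schedule is not conflict-free.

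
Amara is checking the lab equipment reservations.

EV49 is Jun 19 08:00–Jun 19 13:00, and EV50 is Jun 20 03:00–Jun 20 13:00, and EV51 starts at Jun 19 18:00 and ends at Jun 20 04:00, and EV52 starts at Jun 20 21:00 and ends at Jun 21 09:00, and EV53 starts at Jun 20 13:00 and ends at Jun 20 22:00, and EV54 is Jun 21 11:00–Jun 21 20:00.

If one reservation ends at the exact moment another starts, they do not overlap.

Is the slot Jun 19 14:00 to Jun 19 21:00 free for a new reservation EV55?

No — it overlaps EV51

EV49: ends Jun 19 13:00 at or before EV55 starts Jun 19 14:00 → clear.
EV51: starts Jun 19 18:00 before EV55 ends Jun 19 21:00, and ends Jun 20 04:00 after EV55 starts Jun 19 14:00 → overlap.
EV50: starts Jun 20 03:00 at or after EV55 ends Jun 19 21:00 → clear.
EV53: starts Jun 20 13:00 at or after EV55 ends Jun 19 21:00 → clear.
EV52: starts Jun 20 21:00 at or after EV55 ends Jun 19 21:00 → clear.
EV54: starts Jun 21 11:00 at or after EV55 ends Jun 19 21:00 → clear.
EV55 overlaps EV51.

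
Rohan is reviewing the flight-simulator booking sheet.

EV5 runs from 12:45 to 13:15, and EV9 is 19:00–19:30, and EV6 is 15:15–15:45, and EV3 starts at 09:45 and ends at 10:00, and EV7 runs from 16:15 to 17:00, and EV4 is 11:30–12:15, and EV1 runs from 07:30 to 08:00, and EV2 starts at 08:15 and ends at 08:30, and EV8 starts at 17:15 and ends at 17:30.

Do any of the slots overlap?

Check each pair: they overlap iff neither finishes before the other starts.
Sorted by start: EV1, EV2, EV3, EV4, EV5, EV6, EV7, EV8, EV9.
EV2 starts after EV1 ends, so EV1 has no further overlaps.
EV3 starts after EV2 ends, so EV2 has no further overlaps.
EV4 starts after EV3 ends, so EV3 has no further overlaps.
EV5 starts after EV4 ends, so EV4 has no further overlaps.
EV6 starts after EV5 ends, so EV5 has no further overlaps.
EV7 starts after EV6 ends, so EV6 has no further overlaps.
EV8 starts after EV7 ends, so EV7 has no further overlaps.
EV9 starts after EV8 ends.
Every pair is clear; the schedule has no overlaps.

No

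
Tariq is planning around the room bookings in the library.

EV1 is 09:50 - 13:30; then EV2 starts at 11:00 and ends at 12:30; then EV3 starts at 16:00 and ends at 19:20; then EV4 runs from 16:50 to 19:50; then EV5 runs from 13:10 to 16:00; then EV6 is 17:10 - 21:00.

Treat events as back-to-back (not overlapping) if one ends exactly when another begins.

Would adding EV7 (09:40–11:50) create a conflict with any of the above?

EV1: starts 09:50 before EV7 ends 11:50, and ends 13:30 after EV7 starts 09:40 → overlap.
EV2: starts 11:00 before EV7 ends 11:50, and ends 12:30 after EV7 starts 09:40 → overlap.
EV5: starts 13:10 at or after EV7 ends 11:50 → clear.
EV3: starts 16:00 at or after EV7 ends 11:50 → clear.
EV4: starts 16:50 at or after EV7 ends 11:50 → clear.
EV6: starts 17:10 at or after EV7 ends 11:50 → clear.
EV7 overlaps EV1, EV2.

Yes — it overlaps EV1, EV2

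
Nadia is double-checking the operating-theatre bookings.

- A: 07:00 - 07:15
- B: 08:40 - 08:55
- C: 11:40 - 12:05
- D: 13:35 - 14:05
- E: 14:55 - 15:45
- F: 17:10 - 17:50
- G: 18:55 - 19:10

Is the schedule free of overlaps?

Yes

Check each pair: they overlap iff neither finishes before the other starts.
Sorted by start: A, B, C, D, E, F, G.
B starts after A ends; A is clear from here.
C starts after B ends; B is clear from here.
D starts after C ends; C is clear from here.
E starts after D ends; D is clear from here.
F starts after E ends; E is clear from here.
G starts after F ends.
Every pair is clear; the schedule has no overlaps.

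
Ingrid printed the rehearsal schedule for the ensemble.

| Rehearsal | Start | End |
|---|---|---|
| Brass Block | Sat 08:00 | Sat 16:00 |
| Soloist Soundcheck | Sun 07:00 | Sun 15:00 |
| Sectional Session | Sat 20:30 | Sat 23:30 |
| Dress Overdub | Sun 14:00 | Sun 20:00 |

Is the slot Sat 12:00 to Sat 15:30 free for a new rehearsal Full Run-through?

Brass Block: starts Sat 08:00 before Full Run-through ends Sat 15:30, and ends Sat 16:00 after Full Run-through starts Sat 12:00 → overlap.
Sectional Session: starts Sat 20:30 at or after Full Run-through ends Sat 15:30 → clear.
Soloist Soundcheck: starts Sun 07:00 at or after Full Run-through ends Sat 15:30 → clear.
Dress Overdub: starts Sun 14:00 at or after Full Run-through ends Sat 15:30 → clear.
Full Run-through overlaps Brass Block.

No — it overlaps Brass Block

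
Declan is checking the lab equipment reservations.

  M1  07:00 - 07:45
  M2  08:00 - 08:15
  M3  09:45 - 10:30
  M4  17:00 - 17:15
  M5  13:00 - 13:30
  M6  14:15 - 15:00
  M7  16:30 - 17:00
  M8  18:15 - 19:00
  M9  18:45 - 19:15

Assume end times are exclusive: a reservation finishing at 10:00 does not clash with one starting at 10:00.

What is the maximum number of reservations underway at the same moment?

2

Walk through starts and ends in time order (an end at T is processed before a start at T):
07:00 start M1 → 1
07:45 end M1 → 0
08:00 start M2 → 1
08:15 end M2 → 0
09:45 start M3 → 1
10:30 end M3 → 0
13:00 start M5 → 1
13:30 end M5 → 0
14:15 start M6 → 1
15:00 end M6 → 0
16:30 start M7 → 1
17:00 end M7 → 0
17:00 start M4 → 1
17:15 end M4 → 0
18:15 start M8 → 1
18:45 start M9 → 2
19:00 end M8 → 1
19:15 end M9 → 0
Peak is 2, at 18:45 (M8, M9).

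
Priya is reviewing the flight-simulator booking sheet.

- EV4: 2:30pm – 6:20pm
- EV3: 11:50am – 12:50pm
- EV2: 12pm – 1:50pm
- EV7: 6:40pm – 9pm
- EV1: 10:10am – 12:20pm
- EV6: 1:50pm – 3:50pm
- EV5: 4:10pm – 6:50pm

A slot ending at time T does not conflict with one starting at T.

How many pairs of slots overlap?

6

Sorted by start: EV1, EV3, EV2, EV6, EV4, EV5, EV7.
EV3 starts before EV1 ends → EV1 and EV3 overlap.
EV2 starts before EV1 ends → EV1 and EV2 overlap.
EV6 starts after EV1 ends, so EV1 has no further overlaps.
EV2 starts before EV3 ends → EV3 and EV2 overlap.
EV6 starts after EV3 ends, so EV3 has no further overlaps.
EV6 starts exactly when EV2 ends (back-to-back, no overlap), so EV2 has no further overlaps.
EV4 starts before EV6 ends → EV6 and EV4 overlap.
EV5 starts after EV6 ends, so EV6 has no further overlaps.
EV5 starts before EV4 ends → EV4 and EV5 overlap.
EV7 starts after EV4 ends.
EV7 starts before EV5 ends → EV5 and EV7 overlap.
Overlapping pairs: EV1 & EV2, EV1 & EV3, EV2 & EV3, EV4 & EV5, EV4 & EV6, EV5 & EV7 — 6 in total.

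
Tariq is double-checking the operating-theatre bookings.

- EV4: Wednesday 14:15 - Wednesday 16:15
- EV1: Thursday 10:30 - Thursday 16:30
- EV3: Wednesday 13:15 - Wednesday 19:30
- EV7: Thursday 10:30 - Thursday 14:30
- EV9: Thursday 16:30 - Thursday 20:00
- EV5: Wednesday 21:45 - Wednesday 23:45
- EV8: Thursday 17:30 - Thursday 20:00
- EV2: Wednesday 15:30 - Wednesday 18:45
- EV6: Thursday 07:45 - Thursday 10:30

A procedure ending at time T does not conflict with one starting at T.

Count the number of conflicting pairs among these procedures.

Sorted by start: EV3, EV4, EV2, EV5, EV6, EV1, EV7, EV9, EV8.
EV4 starts before EV3 ends → EV3 and EV4 overlap.
EV2 starts before EV3 ends → EV3 and EV2 overlap.
EV5 starts after EV3 ends — done with EV3.
EV2 starts before EV4 ends → EV4 and EV2 overlap.
EV5 starts after EV4 ends — done with EV4.
EV5 starts after EV2 ends — done with EV2.
EV6 starts after EV5 ends — done with EV5.
EV1 starts exactly when EV6 ends (back-to-back, no overlap) — done with EV6.
EV7 starts before EV1 ends → EV1 and EV7 overlap.
EV9 starts exactly when EV1 ends (back-to-back, no overlap) — done with EV1.
EV9 starts after EV7 ends — done with EV7.
EV8 starts before EV9 ends → EV9 and EV8 overlap.
Overlapping pairs: EV1 & EV7, EV2 & EV3, EV2 & EV4, EV3 & EV4, EV8 & EV9 — 5 in total.

5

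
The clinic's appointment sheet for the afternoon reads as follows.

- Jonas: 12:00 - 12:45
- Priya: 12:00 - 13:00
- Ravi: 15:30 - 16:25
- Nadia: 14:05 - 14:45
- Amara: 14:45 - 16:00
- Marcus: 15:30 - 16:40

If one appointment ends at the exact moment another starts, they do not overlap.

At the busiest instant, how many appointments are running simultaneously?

Sort all start/end points and keep a running count:
12:00 start Jonas → 1
12:00 start Priya → 2
12:45 end Jonas → 1
13:00 end Priya → 0
14:05 start Nadia → 1
14:45 end Nadia → 0
14:45 start Amara → 1
15:30 start Marcus → 2
15:30 start Ravi → 3
16:00 end Amara → 2
16:25 end Ravi → 1
16:40 end Marcus → 0
Peak is 3, at 15:30 (Amara, Marcus, Ravi).

3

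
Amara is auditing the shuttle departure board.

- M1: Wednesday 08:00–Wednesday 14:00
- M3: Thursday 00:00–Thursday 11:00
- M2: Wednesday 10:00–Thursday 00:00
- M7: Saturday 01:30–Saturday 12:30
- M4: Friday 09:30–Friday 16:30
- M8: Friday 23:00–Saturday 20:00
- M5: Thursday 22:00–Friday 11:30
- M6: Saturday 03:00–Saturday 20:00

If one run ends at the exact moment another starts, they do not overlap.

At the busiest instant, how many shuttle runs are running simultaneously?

3

Walk through starts and ends in time order (an end at T is processed before a start at T):
Wednesday 08:00 start M1 → 1
Wednesday 10:00 start M2 → 2
Wednesday 14:00 end M1 → 1
Thursday 00:00 end M2 → 0
Thursday 00:00 start M3 → 1
Thursday 11:00 end M3 → 0
Thursday 22:00 start M5 → 1
Friday 09:30 start M4 → 2
Friday 11:30 end M5 → 1
Friday 16:30 end M4 → 0
Friday 23:00 start M8 → 1
Saturday 01:30 start M7 → 2
Saturday 03:00 start M6 → 3
Saturday 12:30 end M7 → 2
Saturday 20:00 end M6 → 1
Saturday 20:00 end M8 → 0
Peak is 3, at Saturday 03:00 (M6, M7, M8).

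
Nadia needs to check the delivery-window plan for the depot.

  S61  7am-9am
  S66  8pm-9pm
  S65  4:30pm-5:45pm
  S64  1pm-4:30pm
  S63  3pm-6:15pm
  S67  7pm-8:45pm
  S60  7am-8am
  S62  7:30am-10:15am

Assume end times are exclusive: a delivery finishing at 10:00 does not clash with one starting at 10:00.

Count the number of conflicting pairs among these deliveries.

6

Two intervals overlap when each starts before the other ends.
Sorted by start: S60, S61, S62, S64, S63, S65, S67, S66.
S61 starts before S60 ends → S60 and S61 overlap.
S62 starts before S60 ends → S60 and S62 overlap.
S64 starts after S60 ends, so nothing later overlaps S60 either.
S62 starts before S61 ends → S61 and S62 overlap.
S64 starts after S61 ends, so nothing later overlaps S61 either.
S64 starts after S62 ends, so nothing later overlaps S62 either.
S63 starts before S64 ends → S64 and S63 overlap.
S65 starts exactly when S64 ends (back-to-back, no overlap), so nothing later overlaps S64 either.
S65 starts before S63 ends → S63 and S65 overlap.
S67 starts after S63 ends, so nothing later overlaps S63 either.
S67 starts after S65 ends, so nothing later overlaps S65 either.
S66 starts before S67 ends → S67 and S66 overlap.
Overlapping pairs: S60 & S61, S60 & S62, S61 & S62, S63 & S64, S63 & S65, S66 & S67 — 6 in total.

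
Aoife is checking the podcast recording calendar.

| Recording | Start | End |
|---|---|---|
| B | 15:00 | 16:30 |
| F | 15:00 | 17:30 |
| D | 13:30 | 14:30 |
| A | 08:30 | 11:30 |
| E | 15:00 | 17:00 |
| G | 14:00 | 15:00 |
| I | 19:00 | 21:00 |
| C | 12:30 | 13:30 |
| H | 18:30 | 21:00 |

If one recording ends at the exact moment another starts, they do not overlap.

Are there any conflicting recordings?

Sorted by start: A, C, D, G, B, E, F, H, I.
C starts after A ends, so A has no further overlaps.
D starts exactly when C ends (back-to-back, no overlap), so C has no further overlaps.
G starts before D ends → D and G overlap.
That's a conflict, so the schedule is not conflict-free.

Yes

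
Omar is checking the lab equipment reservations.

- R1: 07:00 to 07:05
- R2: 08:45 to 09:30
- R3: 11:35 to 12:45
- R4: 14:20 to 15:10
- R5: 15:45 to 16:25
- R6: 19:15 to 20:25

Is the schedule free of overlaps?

Yes

Sorted by start: R1, R2, R3, R4, R5, R6.
R2 starts after R1 ends — done with R1.
R3 starts after R2 ends — done with R2.
R4 starts after R3 ends — done with R3.
R5 starts after R4 ends — done with R4.
R6 starts after R5 ends.
Every pair is clear; the schedule has no overlaps.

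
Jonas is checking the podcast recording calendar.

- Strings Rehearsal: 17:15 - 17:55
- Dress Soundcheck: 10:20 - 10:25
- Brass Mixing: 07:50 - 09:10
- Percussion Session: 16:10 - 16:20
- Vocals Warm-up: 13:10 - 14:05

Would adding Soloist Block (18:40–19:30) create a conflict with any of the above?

No — it doesn't clash with anything

Brass Mixing: ends 09:10 at or before Soloist Block starts 18:40 → clear.
Dress Soundcheck: ends 10:25 at or before Soloist Block starts 18:40 → clear.
Vocals Warm-up: ends 14:05 at or before Soloist Block starts 18:40 → clear.
Percussion Session: ends 16:20 at or before Soloist Block starts 18:40 → clear.
Strings Rehearsal: ends 17:55 at or before Soloist Block starts 18:40 → clear.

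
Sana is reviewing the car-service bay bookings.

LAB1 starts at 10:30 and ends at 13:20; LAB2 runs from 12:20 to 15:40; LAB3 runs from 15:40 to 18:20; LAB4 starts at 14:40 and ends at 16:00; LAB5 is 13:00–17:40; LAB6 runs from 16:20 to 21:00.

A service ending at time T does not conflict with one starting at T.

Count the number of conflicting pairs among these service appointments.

9

Sorted by start: LAB1, LAB2, LAB5, LAB4, LAB3, LAB6.
LAB2 starts before LAB1 ends → LAB1 and LAB2 overlap.
LAB5 starts before LAB1 ends → LAB1 and LAB5 overlap.
LAB4 starts after LAB1 ends, so nothing later overlaps LAB1 either.
LAB5 starts before LAB2 ends → LAB2 and LAB5 overlap.
LAB4 starts before LAB2 ends → LAB2 and LAB4 overlap.
LAB3 starts exactly when LAB2 ends (back-to-back, no overlap), so nothing later overlaps LAB2 either.
LAB4 starts before LAB5 ends → LAB5 and LAB4 overlap.
LAB3 starts before LAB5 ends → LAB5 and LAB3 overlap.
LAB6 starts before LAB5 ends → LAB5 and LAB6 overlap.
LAB3 starts before LAB4 ends → LAB4 and LAB3 overlap.
LAB6 starts after LAB4 ends.
LAB6 starts before LAB3 ends → LAB3 and LAB6 overlap.
Overlapping pairs: LAB1 & LAB2, LAB1 & LAB5, LAB2 & LAB4, LAB2 & LAB5, LAB3 & LAB4, LAB3 & LAB5, LAB3 & LAB6, LAB4 & LAB5, LAB5 & LAB6 — 9 in total.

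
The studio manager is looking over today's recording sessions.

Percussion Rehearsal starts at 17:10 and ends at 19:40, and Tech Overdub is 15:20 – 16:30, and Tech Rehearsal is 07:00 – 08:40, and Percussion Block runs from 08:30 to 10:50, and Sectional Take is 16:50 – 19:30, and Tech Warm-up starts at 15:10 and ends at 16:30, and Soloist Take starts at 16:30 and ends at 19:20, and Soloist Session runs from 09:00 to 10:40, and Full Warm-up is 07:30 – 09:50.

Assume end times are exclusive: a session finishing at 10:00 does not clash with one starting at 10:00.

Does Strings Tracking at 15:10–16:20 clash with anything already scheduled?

Yes — it overlaps Tech Overdub, Tech Warm-up

Tech Rehearsal: ends 08:40 at or before Strings Tracking starts 15:10 → clear.
Full Warm-up: ends 09:50 at or before Strings Tracking starts 15:10 → clear.
Percussion Block: ends 10:50 at or before Strings Tracking starts 15:10 → clear.
Soloist Session: ends 10:40 at or before Strings Tracking starts 15:10 → clear.
Tech Warm-up: starts 15:10 before Strings Tracking ends 16:20, and ends 16:30 after Strings Tracking starts 15:10 → overlap.
Tech Overdub: starts 15:20 before Strings Tracking ends 16:20, and ends 16:30 after Strings Tracking starts 15:10 → overlap.
Soloist Take: starts 16:30 at or after Strings Tracking ends 16:20 → clear.
Sectional Take: starts 16:50 at or after Strings Tracking ends 16:20 → clear.
Percussion Rehearsal: starts 17:10 at or after Strings Tracking ends 16:20 → clear.
Strings Tracking overlaps Tech Overdub, Tech Warm-up.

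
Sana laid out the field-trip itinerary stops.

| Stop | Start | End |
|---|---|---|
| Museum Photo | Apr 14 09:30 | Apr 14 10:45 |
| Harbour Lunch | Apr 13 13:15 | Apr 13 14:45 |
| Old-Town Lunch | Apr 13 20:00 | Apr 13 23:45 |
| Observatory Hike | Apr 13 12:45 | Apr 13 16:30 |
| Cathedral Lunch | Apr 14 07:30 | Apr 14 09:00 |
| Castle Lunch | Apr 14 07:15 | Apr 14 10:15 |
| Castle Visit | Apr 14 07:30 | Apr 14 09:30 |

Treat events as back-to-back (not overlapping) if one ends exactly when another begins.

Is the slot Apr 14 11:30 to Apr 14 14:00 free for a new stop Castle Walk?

Observatory Hike: ends Apr 13 16:30 at or before Castle Walk starts Apr 14 11:30 → clear.
Harbour Lunch: ends Apr 13 14:45 at or before Castle Walk starts Apr 14 11:30 → clear.
Old-Town Lunch: ends Apr 13 23:45 at or before Castle Walk starts Apr 14 11:30 → clear.
Castle Lunch: ends Apr 14 10:15 at or before Castle Walk starts Apr 14 11:30 → clear.
Cathedral Lunch: ends Apr 14 09:00 at or before Castle Walk starts Apr 14 11:30 → clear.
Castle Visit: ends Apr 14 09:30 at or before Castle Walk starts Apr 14 11:30 → clear.
Museum Photo: ends Apr 14 10:45 at or before Castle Walk starts Apr 14 11:30 → clear.

Yes — the slot is free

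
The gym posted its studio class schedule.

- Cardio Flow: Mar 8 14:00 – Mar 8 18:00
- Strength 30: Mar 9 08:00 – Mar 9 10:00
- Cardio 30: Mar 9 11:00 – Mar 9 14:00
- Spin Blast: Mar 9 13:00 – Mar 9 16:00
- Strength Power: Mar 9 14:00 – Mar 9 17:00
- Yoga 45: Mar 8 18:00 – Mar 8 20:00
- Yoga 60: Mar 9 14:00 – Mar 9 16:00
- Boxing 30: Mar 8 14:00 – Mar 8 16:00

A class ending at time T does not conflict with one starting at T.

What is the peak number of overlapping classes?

Sort all start/end points and keep a running count:
Mar 8 14:00 start Boxing 30 → 1
Mar 8 14:00 start Cardio Flow → 2
Mar 8 16:00 end Boxing 30 → 1
Mar 8 18:00 end Cardio Flow → 0
Mar 8 18:00 start Yoga 45 → 1
Mar 8 20:00 end Yoga 45 → 0
Mar 9 08:00 start Strength 30 → 1
Mar 9 10:00 end Strength 30 → 0
Mar 9 11:00 start Cardio 30 → 1
Mar 9 13:00 start Spin Blast → 2
Mar 9 14:00 end Cardio 30 → 1
Mar 9 14:00 start Strength Power → 2
Mar 9 14:00 start Yoga 60 → 3
Mar 9 16:00 end Spin Blast → 2
Mar 9 16:00 end Yoga 60 → 1
Mar 9 17:00 end Strength Power → 0
Peak is 3, at Mar 9 14:00 (Spin Blast, Strength Power, Yoga 60).

3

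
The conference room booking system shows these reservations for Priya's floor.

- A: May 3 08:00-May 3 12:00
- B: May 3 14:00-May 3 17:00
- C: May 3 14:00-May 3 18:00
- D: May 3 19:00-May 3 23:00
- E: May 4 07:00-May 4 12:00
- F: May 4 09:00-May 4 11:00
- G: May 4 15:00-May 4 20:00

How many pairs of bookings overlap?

2

Sorted by start: A, B, C, D, E, F, G.
B starts after A ends, so A has no further overlaps.
C starts before B ends → B and C overlap.
D starts after B ends, so B has no further overlaps.
D starts after C ends, so C has no further overlaps.
E starts after D ends, so D has no further overlaps.
F starts before E ends → E and F overlap.
G starts after E ends.
G starts after F ends.
Overlapping pairs: B & C, E & F — 2 in total.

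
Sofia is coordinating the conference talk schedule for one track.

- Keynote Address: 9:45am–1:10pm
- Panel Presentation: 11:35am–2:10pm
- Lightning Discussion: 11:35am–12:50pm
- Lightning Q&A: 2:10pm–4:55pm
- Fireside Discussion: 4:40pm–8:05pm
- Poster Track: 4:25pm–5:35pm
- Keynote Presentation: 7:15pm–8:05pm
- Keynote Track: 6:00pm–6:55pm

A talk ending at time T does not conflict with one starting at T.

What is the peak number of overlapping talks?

Sort all start/end points and keep a running count:
9:45am start Keynote Address → 1
11:35am start Lightning Discussion → 2
11:35am start Panel Presentation → 3
12:50pm end Lightning Discussion → 2
1:10pm end Keynote Address → 1
2:10pm end Panel Presentation → 0
2:10pm start Lightning Q&A → 1
4:25pm start Poster Track → 2
4:40pm start Fireside Discussion → 3
4:55pm end Lightning Q&A → 2
5:35pm end Poster Track → 1
6:00pm start Keynote Track → 2
6:55pm end Keynote Track → 1
7:15pm start Keynote Presentation → 2
8:05pm end Fireside Discussion → 1
8:05pm end Keynote Presentation → 0
Peak is 3, at 11:35am (Keynote Address, Lightning Discussion, Panel Presentation).

3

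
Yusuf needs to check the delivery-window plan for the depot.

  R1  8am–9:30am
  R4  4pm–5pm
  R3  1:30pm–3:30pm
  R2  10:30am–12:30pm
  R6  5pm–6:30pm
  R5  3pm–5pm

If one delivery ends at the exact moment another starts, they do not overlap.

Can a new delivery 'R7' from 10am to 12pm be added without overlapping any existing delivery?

R1: ends 9:30am at or before R7 starts 10am → clear.
R2: starts 10:30am before R7 ends 12pm, and ends 12:30pm after R7 starts 10am → overlap.
R3: starts 1:30pm at or after R7 ends 12pm → clear.
R5: starts 3pm at or after R7 ends 12pm → clear.
R4: starts 4pm at or after R7 ends 12pm → clear.
R6: starts 5pm at or after R7 ends 12pm → clear.
R7 overlaps R2.

No — it overlaps R2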